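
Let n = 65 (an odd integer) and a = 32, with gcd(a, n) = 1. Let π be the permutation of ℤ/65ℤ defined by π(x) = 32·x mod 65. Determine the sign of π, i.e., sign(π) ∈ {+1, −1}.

+1

Orbit of 32 under x↦32x: [32, 49, 8, 61, 2, 64, 33]… (length divides ord_65(32)).
Cycle type of π: 12×5 + 4 + 1; total 7 cycles.
sign(π) = (−1)^{n − #cycles} = (−1)^{65−7} = (−1)^58 = +1.
The Jacobi symbol (32|65) = +1 (Zolotarev) agrees.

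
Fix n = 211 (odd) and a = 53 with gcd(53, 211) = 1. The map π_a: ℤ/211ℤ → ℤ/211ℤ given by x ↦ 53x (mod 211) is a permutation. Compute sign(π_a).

+1

Start at x=96: 96 → 24 → 6 → 107 → 185 → 99 → 183 → … (one orbit).
Cycle type of π: 105×2 + 1; total 3 cycles.
211 − 3 = 208 transpositions; sign(π) = (−1)^208 = +1.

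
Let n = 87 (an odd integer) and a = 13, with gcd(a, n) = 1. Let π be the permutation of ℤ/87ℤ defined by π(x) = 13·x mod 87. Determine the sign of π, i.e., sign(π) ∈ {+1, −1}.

+1

Orbit of 67 under x↦13x: [67, 1, 13, 82, 22, 25, 64]… (length divides ord_87(13)).
The orbit structure of x ↦ 13x mod 87: 9 orbits of sizes [14, 14, 14, 14, 14, 14, 1, 1, 1].
Σ(ℓ_i−1) = 87−9 = 78; sign = (−1)^78 = +1.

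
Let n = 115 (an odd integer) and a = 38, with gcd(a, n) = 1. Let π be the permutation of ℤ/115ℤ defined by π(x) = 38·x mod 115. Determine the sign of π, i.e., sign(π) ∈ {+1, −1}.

Start at x=53: 53 → 59 → 57 → 96 → 83 → 49 → 22 → … (one orbit).
π_38 has 5 disjoint cycles with lengths [44, 44, 22, 4, 1] on {0,…,114}.
n − c = 115 − 5 = 110; sign = (−1)^110 = +1.

+1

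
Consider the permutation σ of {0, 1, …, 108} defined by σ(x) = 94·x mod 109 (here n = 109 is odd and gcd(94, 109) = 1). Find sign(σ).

+1

Start at x=20: 20 → 27 → 31 → 80 → 108 → 15 → 102 → … (one orbit).
π_94 has 3 disjoint cycles with lengths [54, 54, 1] on {0,…,108}.
With 3 cycles on 109 points, sign = (−1)^{109−3} = +1.
Via Zolotarev, sign(π_{94}) = (94|109) = +1.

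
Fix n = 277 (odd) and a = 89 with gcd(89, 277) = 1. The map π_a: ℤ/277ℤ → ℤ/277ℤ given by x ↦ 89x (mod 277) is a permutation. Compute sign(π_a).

+1

Trace 30: π^k(30) = [30, 177, 241, 120, 154, 133, 203] for k=0..6.
Cycle type of π: 138×2 + 1; total 3 cycles.
sign(π) = (−1)^{n − #cycles} = (−1)^{277−3} = (−1)^274 = +1.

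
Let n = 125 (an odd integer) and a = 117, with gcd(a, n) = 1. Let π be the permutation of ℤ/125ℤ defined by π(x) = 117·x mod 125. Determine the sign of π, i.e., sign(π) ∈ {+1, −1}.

-1

Trace 24: π^k(24) = [24, 58, 36, 87, 54, 68, 81] for k=0..6.
The orbit structure of x ↦ 117x mod 125: 4 orbits of sizes [100, 20, 4, 1].
Σ(ℓ_i−1) = 125−4 = 121; sign = (−1)^121 = -1.
Via Zolotarev, sign(π_{117}) = (117|125) = -1.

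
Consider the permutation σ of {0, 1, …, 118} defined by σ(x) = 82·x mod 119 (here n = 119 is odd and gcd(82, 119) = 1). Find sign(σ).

Trace 108: π^k(108) = [108, 50, 54, 25, 27, 72, 73] for k=0..6.
Decompose π into cycles: lengths [48, 48, 16, 6, 1] (5 cycles, including the fixed point 0).
sign(π) = (−1)^{n − #cycles} = (−1)^{119−5} = (−1)^114 = +1.

+1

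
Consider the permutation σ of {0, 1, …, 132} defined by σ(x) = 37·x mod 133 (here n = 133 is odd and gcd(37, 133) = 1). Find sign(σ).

Start at x=39: 39 → 113 → 58 → 18 → 1 → 37 → 39 (one orbit).
30 cycles of lengths [6, 6, 6, 6, 6, 6, 6, 6, 6, 6, 6, 6, 6, 6, 6, 6, 6, 6, 3, 3, 2, 2, 2, 2, 2, 2, 2, 2, 2, 1].
With 30 cycles on 133 points, sign = (−1)^{133−30} = -1.
Via Zolotarev, sign(π_{37}) = (37|133) = -1.

-1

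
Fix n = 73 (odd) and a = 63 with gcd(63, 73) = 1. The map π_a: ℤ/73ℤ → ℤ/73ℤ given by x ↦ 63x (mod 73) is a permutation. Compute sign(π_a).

Orbit of 22 under x↦63x: [22, 72, 10, 46, 51, 1, 63]… (length divides ord_73(63)).
Decompose π into cycles: lengths [8, 8, 8, 8, 8, 8, 8, 8, 8, 1] (10 cycles, including the fixed point 0).
10 cycles on 73: each ℓ→(−1)^(ℓ−1), product (−1)^63 = -1.

-1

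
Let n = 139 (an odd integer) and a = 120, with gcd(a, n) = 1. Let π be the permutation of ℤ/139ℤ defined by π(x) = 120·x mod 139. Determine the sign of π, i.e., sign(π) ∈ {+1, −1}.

+1

Trace 113: π^k(113) = [113, 77, 66, 136, 57, 29, 5] for k=0..6.
π_120 has 3 disjoint cycles with lengths [69, 69, 1] on {0,…,138}.
n − c = 139 − 3 = 136; sign = (−1)^136 = +1.
The Jacobi symbol (120|139) = +1 (Zolotarev) agrees.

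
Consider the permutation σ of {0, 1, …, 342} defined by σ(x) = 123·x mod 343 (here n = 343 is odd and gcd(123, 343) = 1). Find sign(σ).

Trace 50: π^k(50) = [50, 319, 135, 141, 193, 72, 281] for k=0..6.
Cycle lengths of π_123 on ℤ/343ℤ: [147, 147, 21, 21, 3, 3, 1]; 7 cycles in total.
7 cycles on 343: each ℓ→(−1)^(ℓ−1), product (−1)^336 = +1.
The Jacobi symbol (123|343) = +1 (Zolotarev) agrees.

+1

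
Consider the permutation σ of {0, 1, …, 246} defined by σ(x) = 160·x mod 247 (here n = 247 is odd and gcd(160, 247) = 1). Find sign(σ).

Start at x=87: 87 → 88 → 1 → 160 → 159 → 246 → 87 (one orbit).
42 cycles of lengths [6, 6, 6, 6, 6, 6, 6, 6, 6, 6, 6, 6, 6, 6, 6, 6, 6, 6, 6, 6, 6, 6, 6, 6, 6, 6, 6, 6, 6, 6, 6, 6, 6, 6, 6, 6, 6, 6, 6, 6, 6, 1].
247 − 42 = 205 transpositions; sign(π) = (−1)^205 = -1.
Zolotarev: (160|247) = -1, matching the cycle-count sign.

-1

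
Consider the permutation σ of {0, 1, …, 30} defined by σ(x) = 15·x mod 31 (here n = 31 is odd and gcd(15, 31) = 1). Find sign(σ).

Start at x=8: 8 → 27 → 2 → 30 → 16 → 23 → 4 → … (one orbit).
The orbit structure of x ↦ 15x mod 31: 4 orbits of sizes [10, 10, 10, 1].
With 4 cycles on 31 points, sign = (−1)^{31−4} = -1.
(15|31)_J = -1 (Zolotarev's lemma cross-check).

-1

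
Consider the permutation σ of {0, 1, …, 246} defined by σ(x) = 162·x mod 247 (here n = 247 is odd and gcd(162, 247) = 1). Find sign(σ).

+1

Orbit of 128 under x↦162x: [128, 235, 32, 244, 8, 61, 2]… (length divides ord_247(162)).
Cycle type of π: 36×6 + 18 + 12 + 1; total 9 cycles.
sign(π) = (−1)^{n − #cycles} = (−1)^{247−9} = (−1)^238 = +1.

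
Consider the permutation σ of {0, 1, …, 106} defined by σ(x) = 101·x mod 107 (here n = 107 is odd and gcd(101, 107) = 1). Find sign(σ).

+1

Orbit of 69 under x↦101x: [69, 14, 23, 76, 79, 61, 62]… (length divides ord_107(101)).
Decompose π into cycles: lengths [53, 53, 1] (3 cycles, including the fixed point 0).
n − c = 107 − 3 = 104; sign = (−1)^104 = +1.
(101|107)_J = +1 (Zolotarev's lemma cross-check).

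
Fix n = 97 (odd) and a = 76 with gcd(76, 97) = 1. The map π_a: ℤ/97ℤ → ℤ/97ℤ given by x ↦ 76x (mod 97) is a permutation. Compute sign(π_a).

-1

Orbit of 44 under x↦76x: [44, 46, 4, 13, 18, 10, 81]… (length divides ord_97(76)).
Decompose π into cycles: lengths [96, 1] (2 cycles, including the fixed point 0).
97 − 2 = 95 transpositions; sign(π) = (−1)^95 = -1.
Via Zolotarev, sign(π_{76}) = (76|97) = -1.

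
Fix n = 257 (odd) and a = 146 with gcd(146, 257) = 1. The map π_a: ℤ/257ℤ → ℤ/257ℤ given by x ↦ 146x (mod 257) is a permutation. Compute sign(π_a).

Start at x=211: 211 → 223 → 176 → 253 → 187 → 60 → 22 → … (one orbit).
Cycle type of π: 64×4 + 1; total 5 cycles.
257 − 5 = 252 transpositions; sign(π) = (−1)^252 = +1.
The Jacobi symbol (146|257) = +1 (Zolotarev) agrees.

+1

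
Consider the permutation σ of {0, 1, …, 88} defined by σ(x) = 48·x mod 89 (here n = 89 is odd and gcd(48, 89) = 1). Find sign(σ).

-1

Orbit of 43 under x↦48x: [43, 17, 15, 8, 28, 9, 76]… (length divides ord_89(48)).
π_48 has 2 disjoint cycles with lengths [88, 1] on {0,…,88}.
2 cycles on 89: each ℓ→(−1)^(ℓ−1), product (−1)^87 = -1.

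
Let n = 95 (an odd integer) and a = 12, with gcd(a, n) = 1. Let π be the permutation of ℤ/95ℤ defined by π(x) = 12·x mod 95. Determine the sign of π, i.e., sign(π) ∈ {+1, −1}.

Start at x=49: 49 → 18 → 26 → 27 → 39 → 88 → 11 → … (one orbit).
Cycle type of π: 12×6 + 6×3 + 4 + 1; total 11 cycles.
sign(π) = (−1)^{n − #cycles} = (−1)^{95−11} = (−1)^84 = +1.

+1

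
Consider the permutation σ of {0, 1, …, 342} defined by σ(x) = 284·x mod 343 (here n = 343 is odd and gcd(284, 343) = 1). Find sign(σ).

+1

Start at x=303: 303 → 302 → 18 → 310 → 232 → 32 → 170 → … (one orbit).
Decompose π into cycles: lengths [147, 147, 21, 21, 3, 3, 1] (7 cycles, including the fixed point 0).
Σ(ℓ_i−1) = 343−7 = 336; sign = (−1)^336 = +1.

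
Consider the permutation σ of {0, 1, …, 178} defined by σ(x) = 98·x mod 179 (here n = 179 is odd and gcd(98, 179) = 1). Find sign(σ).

Orbit of 34 under x↦98x: [34, 110, 40, 161, 26, 42, 178]… (length divides ord_179(98)).
Decompose π into cycles: lengths [178, 1] (2 cycles, including the fixed point 0).
n − c = 179 − 2 = 177; sign = (−1)^177 = -1.
Zolotarev: (98|179) = -1, matching the cycle-count sign.

-1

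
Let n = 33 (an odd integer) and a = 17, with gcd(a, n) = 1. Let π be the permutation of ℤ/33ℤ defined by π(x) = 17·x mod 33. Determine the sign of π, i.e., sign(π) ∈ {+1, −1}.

Start at x=25: 25 → 29 → 31 → 32 → 16 → 8 → 4 → … (one orbit).
The orbit structure of x ↦ 17x mod 33: 5 orbits of sizes [10, 10, 10, 2, 1].
sign(π) = (−1)^{n − #cycles} = (−1)^{33−5} = (−1)^28 = +1.

+1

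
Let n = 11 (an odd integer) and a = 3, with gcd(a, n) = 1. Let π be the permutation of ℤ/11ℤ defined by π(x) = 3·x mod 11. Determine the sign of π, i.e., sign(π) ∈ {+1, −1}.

+1

Trace 9: π^k(9) = [9, 5, 4, 1, 3] for k=0..4.
The orbit structure of x ↦ 3x mod 11: 3 orbits of sizes [5, 5, 1].
With 3 cycles on 11 points, sign = (−1)^{11−3} = +1.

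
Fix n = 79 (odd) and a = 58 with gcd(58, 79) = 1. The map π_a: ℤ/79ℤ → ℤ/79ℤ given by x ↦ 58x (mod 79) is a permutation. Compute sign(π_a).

-1

Trace 64: π^k(64) = [64, 78, 21, 33, 18, 17, 38] for k=0..6.
4 cycles of lengths [26, 26, 26, 1].
4 cycles on 79: each ℓ→(−1)^(ℓ−1), product (−1)^75 = -1.
Check: (58/79) = -1 by Zolotarev.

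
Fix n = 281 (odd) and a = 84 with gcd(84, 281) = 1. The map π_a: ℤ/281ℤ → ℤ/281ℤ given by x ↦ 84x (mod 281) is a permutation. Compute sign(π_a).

-1

Trace 272: π^k(272) = [272, 87, 2, 168, 62, 150, 236] for k=0..6.
Cycle lengths of π_84 on ℤ/281ℤ: [280, 1]; 2 cycles in total.
2 cycles on 281: each ℓ→(−1)^(ℓ−1), product (−1)^279 = -1.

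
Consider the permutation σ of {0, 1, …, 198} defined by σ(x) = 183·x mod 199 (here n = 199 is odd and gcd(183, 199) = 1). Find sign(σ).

-1

Orbit of 44 under x↦183x: [44, 92, 120, 70, 74, 10, 39]… (length divides ord_199(183)).
Decompose π into cycles: lengths [198, 1] (2 cycles, including the fixed point 0).
sign(π) = (−1)^{n − #cycles} = (−1)^{199−2} = (−1)^197 = -1.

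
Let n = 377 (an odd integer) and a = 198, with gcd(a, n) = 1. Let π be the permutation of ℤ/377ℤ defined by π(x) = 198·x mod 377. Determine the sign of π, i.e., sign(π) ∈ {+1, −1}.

Orbit of 53 under x↦198x: [53, 315, 165, 248, 94, 139, 1]… (length divides ord_377(198)).
π_198 has 25 disjoint cycles with lengths [21, 21, 21, 21, 21, 21, 21, 21, 21, 21, 21, 21, 21, 21, 21, 21, 7, 7, 7, 7, 3, 3, 3, 3, 1] on {0,…,376}.
377 − 25 = 352 transpositions; sign(π) = (−1)^352 = +1.

+1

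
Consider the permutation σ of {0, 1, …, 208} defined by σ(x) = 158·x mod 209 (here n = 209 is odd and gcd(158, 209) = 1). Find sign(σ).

Trace 9: π^k(9) = [9, 168, 1, 158, 93, 64, 80] for k=0..6.
π_158 has 9 disjoint cycles with lengths [45, 45, 45, 45, 9, 9, 5, 5, 1] on {0,…,208}.
209 − 9 = 200 transpositions; sign(π) = (−1)^200 = +1.

+1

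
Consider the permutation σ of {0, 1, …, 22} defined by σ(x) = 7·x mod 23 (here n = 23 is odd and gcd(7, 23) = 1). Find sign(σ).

-1

Orbit of 4 under x↦7x: [4, 5, 12, 15, 13, 22, 16]… (length divides ord_23(7)).
2 cycles of lengths [22, 1].
n − c = 23 − 2 = 21; sign = (−1)^21 = -1.
Zolotarev: (7|23) = -1, matching the cycle-count sign.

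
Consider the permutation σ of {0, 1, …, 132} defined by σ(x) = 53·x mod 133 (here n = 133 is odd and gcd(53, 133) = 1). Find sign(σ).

Start at x=25: 25 → 128 → 1 → 53 → 16 → 50 → 123 → … (one orbit).
Cycle lengths of π_53 on ℤ/133ℤ: [18, 18, 18, 18, 18, 18, 18, 3, 3, 1]; 10 cycles in total.
With 10 cycles on 133 points, sign = (−1)^{133−10} = -1.

-1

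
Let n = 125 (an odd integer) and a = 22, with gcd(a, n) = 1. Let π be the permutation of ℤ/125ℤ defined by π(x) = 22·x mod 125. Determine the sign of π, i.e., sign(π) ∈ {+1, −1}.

-1

Start at x=73: 73 → 106 → 82 → 54 → 63 → 11 → 117 → … (one orbit).
4 cycles of lengths [100, 20, 4, 1].
125 − 4 = 121 transpositions; sign(π) = (−1)^121 = -1.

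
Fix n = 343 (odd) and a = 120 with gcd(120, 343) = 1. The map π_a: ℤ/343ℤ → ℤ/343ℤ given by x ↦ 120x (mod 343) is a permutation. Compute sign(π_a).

Start at x=302: 302 → 225 → 246 → 22 → 239 → 211 → 281 → … (one orbit).
Cycle lengths of π_120 on ℤ/343ℤ: [49, 49, 49, 49, 49, 49, 7, 7, 7, 7, 7, 7, 1, 1, 1, 1, 1, 1, 1]; 19 cycles in total.
343 − 19 = 324 transpositions; sign(π) = (−1)^324 = +1.
Check: (120/343) = +1 by Zolotarev.

+1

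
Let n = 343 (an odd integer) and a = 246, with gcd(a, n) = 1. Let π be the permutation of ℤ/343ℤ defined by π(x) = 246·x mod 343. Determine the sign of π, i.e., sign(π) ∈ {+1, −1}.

Orbit of 50 under x↦246x: [50, 295, 197, 99, 1, 246, 148]… (length divides ord_343(246)).
The orbit structure of x ↦ 246x mod 343: 91 orbits of sizes [7, 7, 7, 7, 7, 7, 7, 7, 7, 7, 7, 7, 7, 7, 7, 7, 7, 7, 7, 7, 7, 7, 7, 7, 7, 7, 7, 7, 7, 7, 7, 7, 7, 7, 7, 7, 7, 7, 7, 7, 7, 7, 1, 1, 1, 1, 1, 1, 1, 1, 1, 1, 1, 1, 1, 1, 1, 1, 1, 1, 1, 1, 1, 1, 1, 1, 1, 1, 1, 1, 1, 1, 1, 1, 1, 1, 1, 1, 1, 1, 1, 1, 1, 1, 1, 1, 1, 1, 1, 1, 1].
91 cycles on 343: each ℓ→(−1)^(ℓ−1), product (−1)^252 = +1.

+1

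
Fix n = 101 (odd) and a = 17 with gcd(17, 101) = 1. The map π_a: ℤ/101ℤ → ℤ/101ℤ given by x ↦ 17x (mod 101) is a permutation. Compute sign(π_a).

+1

Orbit of 1 under x↦17x: [1, 17, 87, 65, 95, 100, 84]… (length divides ord_101(17)).
Cycle type of π: 10×10 + 1; total 11 cycles.
sign(π) = (−1)^{n − #cycles} = (−1)^{101−11} = (−1)^90 = +1.
Check: (17/101) = +1 by Zolotarev.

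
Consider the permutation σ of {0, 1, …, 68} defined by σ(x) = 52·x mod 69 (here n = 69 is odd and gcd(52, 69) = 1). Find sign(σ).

+1

Trace 58: π^k(58) = [58, 49, 64, 16, 4, 1, 52] for k=0..6.
Decompose π into cycles: lengths [11, 11, 11, 11, 11, 11, 1, 1, 1] (9 cycles, including the fixed point 0).
Σ(ℓ_i−1) = 69−9 = 60; sign = (−1)^60 = +1.
Check: (52/69) = +1 by Zolotarev.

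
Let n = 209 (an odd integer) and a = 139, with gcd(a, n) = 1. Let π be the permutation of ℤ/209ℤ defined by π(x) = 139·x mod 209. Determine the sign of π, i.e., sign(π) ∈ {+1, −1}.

-1

Orbit of 101 under x↦139x: [101, 36, 197, 4, 138, 163, 85]… (length divides ord_209(139)).
π_139 has 6 disjoint cycles with lengths [90, 90, 10, 9, 9, 1] on {0,…,208}.
Σ(ℓ_i−1) = 209−6 = 203; sign = (−1)^203 = -1.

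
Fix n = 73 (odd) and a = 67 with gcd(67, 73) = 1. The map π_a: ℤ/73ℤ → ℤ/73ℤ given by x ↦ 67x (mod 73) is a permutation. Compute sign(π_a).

+1

Orbit of 48 under x↦67x: [48, 4, 49, 71, 12, 1, 67]… (length divides ord_73(67)).
π_67 has 3 disjoint cycles with lengths [36, 36, 1] on {0,…,72}.
sign(π) = (−1)^{n − #cycles} = (−1)^{73−3} = (−1)^70 = +1.
Zolotarev: (67|73) = +1, matching the cycle-count sign.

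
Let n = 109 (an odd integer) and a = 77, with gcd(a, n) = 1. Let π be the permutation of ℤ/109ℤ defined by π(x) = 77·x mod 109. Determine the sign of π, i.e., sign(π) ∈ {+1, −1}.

-1

Start at x=41: 41 → 105 → 19 → 46 → 54 → 16 → 33 → … (one orbit).
The orbit structure of x ↦ 77x mod 109: 4 orbits of sizes [36, 36, 36, 1].
sign(π) = (−1)^{n − #cycles} = (−1)^{109−4} = (−1)^105 = -1.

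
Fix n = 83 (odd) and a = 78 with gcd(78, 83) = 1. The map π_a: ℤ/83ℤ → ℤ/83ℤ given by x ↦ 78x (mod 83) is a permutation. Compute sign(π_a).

Trace 27: π^k(27) = [27, 31, 11, 28, 26, 36, 69] for k=0..6.
Cycle lengths of π_78 on ℤ/83ℤ: [41, 41, 1]; 3 cycles in total.
Σ(ℓ_i−1) = 83−3 = 80; sign = (−1)^80 = +1.

+1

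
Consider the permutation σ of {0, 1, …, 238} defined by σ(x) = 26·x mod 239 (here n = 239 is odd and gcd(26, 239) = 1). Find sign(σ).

Orbit of 197 under x↦26x: [197, 103, 49, 79, 142, 107, 153]… (length divides ord_239(26)).
The orbit structure of x ↦ 26x mod 239: 2 orbits of sizes [238, 1].
sign(π) = (−1)^{n − #cycles} = (−1)^{239−2} = (−1)^237 = -1.
(26|239)_J = -1 (Zolotarev's lemma cross-check).

-1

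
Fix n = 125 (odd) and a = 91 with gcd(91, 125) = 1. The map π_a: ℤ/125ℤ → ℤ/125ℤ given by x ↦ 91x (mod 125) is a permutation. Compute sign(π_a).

Trace 41: π^k(41) = [41, 106, 21, 36, 26, 116, 56] for k=0..6.
13 cycles of lengths [25, 25, 25, 25, 5, 5, 5, 5, 1, 1, 1, 1, 1].
sign(π) = (−1)^{n − #cycles} = (−1)^{125−13} = (−1)^112 = +1.

+1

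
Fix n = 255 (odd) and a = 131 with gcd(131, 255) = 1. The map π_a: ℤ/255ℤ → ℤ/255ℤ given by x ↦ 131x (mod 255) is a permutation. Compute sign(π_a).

Trace 106: π^k(106) = [106, 116, 151, 146, 1, 131, 76] for k=0..6.
Cycle type of π: 16×15 + 2×5 + 1×5; total 25 cycles.
With 25 cycles on 255 points, sign = (−1)^{255−25} = +1.

+1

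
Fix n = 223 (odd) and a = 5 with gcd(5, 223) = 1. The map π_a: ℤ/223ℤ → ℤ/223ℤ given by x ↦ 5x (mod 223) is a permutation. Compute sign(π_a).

Start at x=11: 11 → 55 → 52 → 37 → 185 → 33 → 165 → … (one orbit).
Cycle lengths of π_5 on ℤ/223ℤ: [222, 1]; 2 cycles in total.
223 − 2 = 221 transpositions; sign(π) = (−1)^221 = -1.
Via Zolotarev, sign(π_{5}) = (5|223) = -1.

-1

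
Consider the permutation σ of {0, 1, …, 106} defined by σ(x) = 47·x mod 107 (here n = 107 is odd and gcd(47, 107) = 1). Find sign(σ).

Trace 83: π^k(83) = [83, 49, 56, 64, 12, 29, 79] for k=0..6.
Decompose π into cycles: lengths [53, 53, 1] (3 cycles, including the fixed point 0).
sign(π) = (−1)^{n − #cycles} = (−1)^{107−3} = (−1)^104 = +1.
The Jacobi symbol (47|107) = +1 (Zolotarev) agrees.

+1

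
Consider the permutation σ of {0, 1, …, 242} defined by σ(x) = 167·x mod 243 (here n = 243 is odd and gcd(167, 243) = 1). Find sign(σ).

-1

Start at x=178: 178 → 80 → 238 → 137 → 37 → 104 → 115 → … (one orbit).
Decompose π into cycles: lengths [162, 54, 18, 6, 2, 1] (6 cycles, including the fixed point 0).
6 cycles on 243: each ℓ→(−1)^(ℓ−1), product (−1)^237 = -1.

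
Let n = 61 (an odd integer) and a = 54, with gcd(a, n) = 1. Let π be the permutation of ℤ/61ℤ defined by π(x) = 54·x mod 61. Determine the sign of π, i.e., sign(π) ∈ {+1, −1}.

-1

Orbit of 3 under x↦54x: [3, 40, 25, 8, 5, 26, 1]… (length divides ord_61(54)).
Cycle type of π: 60 + 1; total 2 cycles.
2 cycles on 61: each ℓ→(−1)^(ℓ−1), product (−1)^59 = -1.
(54|61)_J = -1 (Zolotarev's lemma cross-check).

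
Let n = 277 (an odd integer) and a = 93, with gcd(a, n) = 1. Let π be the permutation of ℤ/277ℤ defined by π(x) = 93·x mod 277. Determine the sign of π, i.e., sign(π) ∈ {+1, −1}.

Start at x=183: 183 → 122 → 266 → 85 → 149 → 7 → 97 → … (one orbit).
Cycle type of π: 276 + 1; total 2 cycles.
n − c = 277 − 2 = 275; sign = (−1)^275 = -1.
Zolotarev: (93|277) = -1, matching the cycle-count sign.

-1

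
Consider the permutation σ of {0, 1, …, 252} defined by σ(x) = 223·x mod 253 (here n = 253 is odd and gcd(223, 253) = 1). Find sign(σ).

Start at x=59: 59 → 1 → 223 → 141 → 71 → 147 → 144 → … (one orbit).
Cycle lengths of π_223 on ℤ/253ℤ: [55, 55, 55, 55, 11, 11, 5, 5, 1]; 9 cycles in total.
sign(π) = (−1)^{n − #cycles} = (−1)^{253−9} = (−1)^244 = +1.

+1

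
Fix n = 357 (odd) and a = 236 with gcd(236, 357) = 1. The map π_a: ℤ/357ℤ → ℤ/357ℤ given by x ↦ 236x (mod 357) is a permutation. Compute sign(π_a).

+1

Start at x=332: 332 → 169 → 257 → 319 → 314 → 205 → 185 → … (one orbit).
23 cycles of lengths [24, 24, 24, 24, 24, 24, 24, 24, 24, 24, 24, 24, 8, 8, 8, 8, 8, 8, 6, 6, 6, 2, 1].
With 23 cycles on 357 points, sign = (−1)^{357−23} = +1.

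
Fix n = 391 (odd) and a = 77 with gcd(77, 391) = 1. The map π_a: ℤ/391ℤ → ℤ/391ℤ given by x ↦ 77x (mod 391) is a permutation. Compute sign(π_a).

Orbit of 101 under x↦77x: [101, 348, 208, 376, 18, 213, 370]… (length divides ord_391(77)).
Cycle type of π: 88×4 + 11×2 + 8×2 + 1; total 9 cycles.
391 − 9 = 382 transpositions; sign(π) = (−1)^382 = +1.

+1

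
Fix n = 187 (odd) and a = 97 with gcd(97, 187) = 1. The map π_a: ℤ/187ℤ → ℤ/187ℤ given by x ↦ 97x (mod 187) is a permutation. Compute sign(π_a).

-1

Trace 108: π^k(108) = [108, 4, 14, 49, 78, 86, 114] for k=0..6.
Cycle type of π: 80×2 + 16 + 5×2 + 1; total 6 cycles.
Σ(ℓ_i−1) = 187−6 = 181; sign = (−1)^181 = -1.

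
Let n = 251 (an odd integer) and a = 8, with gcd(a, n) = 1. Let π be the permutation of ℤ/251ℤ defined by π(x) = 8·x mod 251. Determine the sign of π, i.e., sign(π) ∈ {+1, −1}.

-1

Orbit of 80 under x↦8x: [80, 138, 100, 47, 125, 247, 219]… (length divides ord_251(8)).
The orbit structure of x ↦ 8x mod 251: 6 orbits of sizes [50, 50, 50, 50, 50, 1].
Σ(ℓ_i−1) = 251−6 = 245; sign = (−1)^245 = -1.
Check: (8/251) = -1 by Zolotarev.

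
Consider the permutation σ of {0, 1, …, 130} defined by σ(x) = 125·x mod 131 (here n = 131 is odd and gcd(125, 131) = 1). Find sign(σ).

Trace 11: π^k(11) = [11, 65, 3, 113, 108, 7, 89] for k=0..6.
Decompose π into cycles: lengths [65, 65, 1] (3 cycles, including the fixed point 0).
3 cycles on 131: each ℓ→(−1)^(ℓ−1), product (−1)^128 = +1.
Zolotarev: (125|131) = +1, matching the cycle-count sign.

+1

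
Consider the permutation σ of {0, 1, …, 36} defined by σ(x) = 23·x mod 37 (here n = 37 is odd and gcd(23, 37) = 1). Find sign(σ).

Trace 26: π^k(26) = [26, 6, 27, 29, 1, 23, 11] for k=0..6.
Cycle lengths of π_23 on ℤ/37ℤ: [12, 12, 12, 1]; 4 cycles in total.
Σ(ℓ_i−1) = 37−4 = 33; sign = (−1)^33 = -1.
Zolotarev: (23|37) = -1, matching the cycle-count sign.

-1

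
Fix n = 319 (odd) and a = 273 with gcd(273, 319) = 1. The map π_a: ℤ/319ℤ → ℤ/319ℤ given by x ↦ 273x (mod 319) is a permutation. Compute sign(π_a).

-1

Start at x=75: 75 → 59 → 157 → 115 → 133 → 262 → 70 → … (one orbit).
Decompose π into cycles: lengths [20, 20, 20, 20, 20, 20, 20, 20, 20, 20, 20, 20, 20, 20, 5, 5, 4, 4, 4, 4, 4, 4, 4, 1] (24 cycles, including the fixed point 0).
n − c = 319 − 24 = 295; sign = (−1)^295 = -1.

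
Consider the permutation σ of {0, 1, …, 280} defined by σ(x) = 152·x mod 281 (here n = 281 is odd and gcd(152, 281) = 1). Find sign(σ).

Start at x=61: 61 → 280 → 129 → 219 → 130 → 90 → 192 → … (one orbit).
Cycle lengths of π_152 on ℤ/281ℤ: [40, 40, 40, 40, 40, 40, 40, 1]; 8 cycles in total.
8 cycles on 281: each ℓ→(−1)^(ℓ−1), product (−1)^273 = -1.
The Jacobi symbol (152|281) = -1 (Zolotarev) agrees.

-1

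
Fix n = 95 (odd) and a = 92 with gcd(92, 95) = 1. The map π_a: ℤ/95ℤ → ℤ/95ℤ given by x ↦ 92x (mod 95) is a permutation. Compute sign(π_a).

-1

Trace 66: π^k(66) = [66, 87, 24, 23, 26, 17, 44] for k=0..6.
6 cycles of lengths [36, 36, 9, 9, 4, 1].
n − c = 95 − 6 = 89; sign = (−1)^89 = -1.
Zolotarev: (92|95) = -1, matching the cycle-count sign.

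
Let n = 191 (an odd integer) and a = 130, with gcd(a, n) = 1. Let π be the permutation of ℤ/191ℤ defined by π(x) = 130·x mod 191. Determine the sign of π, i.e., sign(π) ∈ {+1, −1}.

+1

Trace 54: π^k(54) = [54, 144, 2, 69, 184, 45, 120] for k=0..6.
Decompose π into cycles: lengths [95, 95, 1] (3 cycles, including the fixed point 0).
3 cycles on 191: each ℓ→(−1)^(ℓ−1), product (−1)^188 = +1.
The Jacobi symbol (130|191) = +1 (Zolotarev) agrees.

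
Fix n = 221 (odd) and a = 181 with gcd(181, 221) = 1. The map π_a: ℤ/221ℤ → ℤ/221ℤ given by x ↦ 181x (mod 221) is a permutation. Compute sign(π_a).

Start at x=118: 118 → 142 → 66 → 12 → 183 → 194 → 196 → … (one orbit).
Decompose π into cycles: lengths [16, 16, 16, 16, 16, 16, 16, 16, 16, 16, 16, 16, 16, 2, 2, 2, 2, 2, 2, 1] (20 cycles, including the fixed point 0).
20 cycles on 221: each ℓ→(−1)^(ℓ−1), product (−1)^201 = -1.

-1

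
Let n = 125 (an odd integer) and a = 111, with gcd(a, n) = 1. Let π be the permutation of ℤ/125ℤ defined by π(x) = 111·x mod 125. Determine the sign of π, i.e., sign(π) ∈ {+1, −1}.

Orbit of 51 under x↦111x: [51, 36, 121, 56, 91, 101, 86]… (length divides ord_125(111)).
Decompose π into cycles: lengths [25, 25, 25, 25, 5, 5, 5, 5, 1, 1, 1, 1, 1] (13 cycles, including the fixed point 0).
n − c = 125 − 13 = 112; sign = (−1)^112 = +1.
Check: (111/125) = +1 by Zolotarev.

+1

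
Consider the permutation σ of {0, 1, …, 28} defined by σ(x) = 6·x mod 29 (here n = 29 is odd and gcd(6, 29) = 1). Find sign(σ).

+1

Trace 13: π^k(13) = [13, 20, 4, 24, 28, 23, 22] for k=0..6.
3 cycles of lengths [14, 14, 1].
With 3 cycles on 29 points, sign = (−1)^{29−3} = +1.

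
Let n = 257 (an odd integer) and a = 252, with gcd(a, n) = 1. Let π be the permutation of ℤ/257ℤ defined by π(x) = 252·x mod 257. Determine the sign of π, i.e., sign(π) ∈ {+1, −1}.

Trace 9: π^k(9) = [9, 212, 225, 160, 228, 145, 46] for k=0..6.
Cycle type of π: 256 + 1; total 2 cycles.
sign(π) = (−1)^{n − #cycles} = (−1)^{257−2} = (−1)^255 = -1.

-1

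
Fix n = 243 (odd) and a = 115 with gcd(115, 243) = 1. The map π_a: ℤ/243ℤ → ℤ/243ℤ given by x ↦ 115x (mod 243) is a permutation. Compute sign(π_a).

+1

Trace 25: π^k(25) = [25, 202, 145, 151, 112, 1, 115] for k=0..6.
Cycle type of π: 81×2 + 27×2 + 9×2 + 3×2 + 1×3; total 11 cycles.
n − c = 243 − 11 = 232; sign = (−1)^232 = +1.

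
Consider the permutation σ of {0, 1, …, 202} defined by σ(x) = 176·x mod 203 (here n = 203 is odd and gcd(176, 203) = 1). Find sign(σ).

-1

Start at x=71: 71 → 113 → 197 → 162 → 92 → 155 → 78 → … (one orbit).
Cycle type of π: 28×7 + 1×7; total 14 cycles.
14 cycles on 203: each ℓ→(−1)^(ℓ−1), product (−1)^189 = -1.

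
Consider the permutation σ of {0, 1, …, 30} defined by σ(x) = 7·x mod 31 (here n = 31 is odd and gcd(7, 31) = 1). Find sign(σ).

Trace 4: π^k(4) = [4, 28, 10, 8, 25, 20, 16] for k=0..6.
3 cycles of lengths [15, 15, 1].
sign(π) = (−1)^{n − #cycles} = (−1)^{31−3} = (−1)^28 = +1.
Via Zolotarev, sign(π_{7}) = (7|31) = +1.

+1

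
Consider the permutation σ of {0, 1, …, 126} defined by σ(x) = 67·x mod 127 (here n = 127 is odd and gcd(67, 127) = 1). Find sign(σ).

Orbit of 114 under x↦67x: [114, 18, 63, 30, 105, 50, 48]… (length divides ord_127(67)).
Cycle lengths of π_67 on ℤ/127ℤ: [126, 1]; 2 cycles in total.
127 − 2 = 125 transpositions; sign(π) = (−1)^125 = -1.

-1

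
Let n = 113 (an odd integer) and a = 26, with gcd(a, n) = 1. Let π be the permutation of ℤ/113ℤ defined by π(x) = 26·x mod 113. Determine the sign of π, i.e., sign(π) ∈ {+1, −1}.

Trace 57: π^k(57) = [57, 13, 112, 87, 2, 52, 109] for k=0..6.
Cycle lengths of π_26 on ℤ/113ℤ: [56, 56, 1]; 3 cycles in total.
113 − 3 = 110 transpositions; sign(π) = (−1)^110 = +1.

+1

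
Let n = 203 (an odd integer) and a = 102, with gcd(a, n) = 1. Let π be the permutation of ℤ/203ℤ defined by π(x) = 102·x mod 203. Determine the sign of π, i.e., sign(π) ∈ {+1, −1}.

Trace 162: π^k(162) = [162, 81, 142, 71, 137, 170, 85] for k=0..6.
Decompose π into cycles: lengths [84, 84, 28, 3, 3, 1] (6 cycles, including the fixed point 0).
6 cycles on 203: each ℓ→(−1)^(ℓ−1), product (−1)^197 = -1.

-1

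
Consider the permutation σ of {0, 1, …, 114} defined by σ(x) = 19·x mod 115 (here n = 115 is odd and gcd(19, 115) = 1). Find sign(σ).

Trace 81: π^k(81) = [81, 44, 31, 14, 36, 109, 1] for k=0..6.
π_19 has 8 disjoint cycles with lengths [22, 22, 22, 22, 22, 2, 2, 1] on {0,…,114}.
sign(π) = (−1)^{n − #cycles} = (−1)^{115−8} = (−1)^107 = -1.
Via Zolotarev, sign(π_{19}) = (19|115) = -1.

-1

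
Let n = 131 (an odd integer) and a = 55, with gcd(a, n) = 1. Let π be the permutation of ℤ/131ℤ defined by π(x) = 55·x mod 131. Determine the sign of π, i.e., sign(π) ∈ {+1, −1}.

Start at x=25: 25 → 65 → 38 → 125 → 63 → 59 → 101 → … (one orbit).
Cycle lengths of π_55 on ℤ/131ℤ: [65, 65, 1]; 3 cycles in total.
With 3 cycles on 131 points, sign = (−1)^{131−3} = +1.

+1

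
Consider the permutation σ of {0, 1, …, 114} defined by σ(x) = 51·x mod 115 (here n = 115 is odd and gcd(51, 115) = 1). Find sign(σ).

-1

Trace 86: π^k(86) = [86, 16, 11, 101, 91, 41, 21] for k=0..6.
Decompose π into cycles: lengths [22, 22, 22, 22, 22, 1, 1, 1, 1, 1] (10 cycles, including the fixed point 0).
10 cycles on 115: each ℓ→(−1)^(ℓ−1), product (−1)^105 = -1.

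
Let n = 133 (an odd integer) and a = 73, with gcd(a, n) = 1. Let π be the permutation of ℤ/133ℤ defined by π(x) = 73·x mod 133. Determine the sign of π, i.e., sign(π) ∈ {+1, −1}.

Orbit of 130 under x↦73x: [130, 47, 106, 24, 23, 83, 74]… (length divides ord_133(73)).
Cycle type of π: 18×6 + 9×2 + 6 + 1; total 10 cycles.
133 − 10 = 123 transpositions; sign(π) = (−1)^123 = -1.
(73|133)_J = -1 (Zolotarev's lemma cross-check).

-1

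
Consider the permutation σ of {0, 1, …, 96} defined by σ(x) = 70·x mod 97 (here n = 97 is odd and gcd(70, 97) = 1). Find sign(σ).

+1

Start at x=50: 50 → 8 → 75 → 12 → 64 → 18 → 96 → … (one orbit).
π_70 has 7 disjoint cycles with lengths [16, 16, 16, 16, 16, 16, 1] on {0,…,96}.
With 7 cycles on 97 points, sign = (−1)^{97−7} = +1.
Zolotarev: (70|97) = +1, matching the cycle-count sign.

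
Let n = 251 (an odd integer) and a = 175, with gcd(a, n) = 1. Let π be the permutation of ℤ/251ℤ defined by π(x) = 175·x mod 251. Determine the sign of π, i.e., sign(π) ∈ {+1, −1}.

Trace 20: π^k(20) = [20, 237, 60, 209, 180, 125, 38] for k=0..6.
3 cycles of lengths [125, 125, 1].
251 − 3 = 248 transpositions; sign(π) = (−1)^248 = +1.

+1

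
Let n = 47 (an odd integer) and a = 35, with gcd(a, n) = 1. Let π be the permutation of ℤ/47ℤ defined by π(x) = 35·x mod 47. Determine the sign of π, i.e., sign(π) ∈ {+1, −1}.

-1

Orbit of 1 under x↦35x: [1, 35, 3, 11, 9, 33, 27]… (length divides ord_47(35)).
2 cycles of lengths [46, 1].
sign(π) = (−1)^{n − #cycles} = (−1)^{47−2} = (−1)^45 = -1.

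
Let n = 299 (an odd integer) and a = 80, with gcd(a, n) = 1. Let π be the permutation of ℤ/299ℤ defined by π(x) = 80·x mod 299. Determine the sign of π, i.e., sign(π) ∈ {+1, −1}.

+1

Orbit of 5 under x↦80x: [5, 101, 7, 261, 249, 186, 229]… (length divides ord_299(80)).
Cycle lengths of π_80 on ℤ/299ℤ: [132, 132, 22, 12, 1]; 5 cycles in total.
With 5 cycles on 299 points, sign = (−1)^{299−5} = +1.
(80|299)_J = +1 (Zolotarev's lemma cross-check).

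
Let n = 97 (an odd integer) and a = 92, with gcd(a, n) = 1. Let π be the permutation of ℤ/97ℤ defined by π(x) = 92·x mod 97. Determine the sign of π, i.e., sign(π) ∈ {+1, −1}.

Orbit of 35 under x↦92x: [35, 19, 2, 87, 50, 41, 86]… (length divides ord_97(92)).
Cycle lengths of π_92 on ℤ/97ℤ: [96, 1]; 2 cycles in total.
n − c = 97 − 2 = 95; sign = (−1)^95 = -1.

-1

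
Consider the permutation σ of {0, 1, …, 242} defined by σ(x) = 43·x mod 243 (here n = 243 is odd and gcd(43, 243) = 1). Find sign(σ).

+1

Trace 82: π^k(82) = [82, 124, 229, 127, 115, 85, 10] for k=0..6.
Cycle type of π: 81×2 + 27×2 + 9×2 + 3×2 + 1×3; total 11 cycles.
sign(π) = (−1)^{n − #cycles} = (−1)^{243−11} = (−1)^232 = +1.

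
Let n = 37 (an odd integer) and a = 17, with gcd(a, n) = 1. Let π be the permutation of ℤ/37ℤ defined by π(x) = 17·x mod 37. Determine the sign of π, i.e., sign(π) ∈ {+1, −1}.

Trace 32: π^k(32) = [32, 26, 35, 3, 14, 16, 13] for k=0..6.
Cycle type of π: 36 + 1; total 2 cycles.
n − c = 37 − 2 = 35; sign = (−1)^35 = -1.

-1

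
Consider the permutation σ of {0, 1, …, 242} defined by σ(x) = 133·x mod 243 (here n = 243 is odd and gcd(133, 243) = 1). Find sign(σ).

Trace 220: π^k(220) = [220, 100, 178, 103, 91, 196, 67] for k=0..6.
Cycle lengths of π_133 on ℤ/243ℤ: [81, 81, 27, 27, 9, 9, 3, 3, 1, 1, 1]; 11 cycles in total.
11 cycles on 243: each ℓ→(−1)^(ℓ−1), product (−1)^232 = +1.

+1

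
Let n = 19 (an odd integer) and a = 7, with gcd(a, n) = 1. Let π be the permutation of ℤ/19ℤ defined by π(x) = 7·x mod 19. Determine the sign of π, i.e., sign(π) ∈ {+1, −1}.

+1

Trace 11: π^k(11) = [11, 1, 7] for k=0..2.
7 cycles of lengths [3, 3, 3, 3, 3, 3, 1].
Σ(ℓ_i−1) = 19−7 = 12; sign = (−1)^12 = +1.
(7|19)_J = +1 (Zolotarev's lemma cross-check).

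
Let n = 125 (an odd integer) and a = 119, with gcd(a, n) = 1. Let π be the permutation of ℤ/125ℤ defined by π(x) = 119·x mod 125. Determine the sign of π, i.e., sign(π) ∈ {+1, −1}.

+1

Start at x=9: 9 → 71 → 74 → 56 → 39 → 16 → 29 → … (one orbit).
The orbit structure of x ↦ 119x mod 125: 7 orbits of sizes [50, 50, 10, 10, 2, 2, 1].
n − c = 125 − 7 = 118; sign = (−1)^118 = +1.
(119|125)_J = +1 (Zolotarev's lemma cross-check).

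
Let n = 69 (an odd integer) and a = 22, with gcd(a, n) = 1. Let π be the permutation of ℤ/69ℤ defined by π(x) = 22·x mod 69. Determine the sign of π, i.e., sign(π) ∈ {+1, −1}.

Start at x=1: 1 → 22 → 1 (one orbit).
36 cycles of lengths [2, 2, 2, 2, 2, 2, 2, 2, 2, 2, 2, 2, 2, 2, 2, 2, 2, 2, 2, 2, 2, 2, 2, 2, 2, 2, 2, 2, 2, 2, 2, 2, 2, 1, 1, 1].
With 36 cycles on 69 points, sign = (−1)^{69−36} = -1.
Check: (22/69) = -1 by Zolotarev.

-1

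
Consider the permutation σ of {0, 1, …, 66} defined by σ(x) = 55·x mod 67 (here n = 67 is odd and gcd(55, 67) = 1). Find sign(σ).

Start at x=10: 10 → 14 → 33 → 6 → 62 → 60 → 17 → … (one orbit).
The orbit structure of x ↦ 55x mod 67: 3 orbits of sizes [33, 33, 1].
Σ(ℓ_i−1) = 67−3 = 64; sign = (−1)^64 = +1.
Check: (55/67) = +1 by Zolotarev.

+1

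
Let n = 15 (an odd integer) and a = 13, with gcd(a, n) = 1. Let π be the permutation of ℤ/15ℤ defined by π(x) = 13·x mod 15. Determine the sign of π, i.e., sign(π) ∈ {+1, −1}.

Orbit of 7 under x↦13x: [7, 1, 13, 4]… (length divides ord_15(13)).
6 cycles of lengths [4, 4, 4, 1, 1, 1].
Σ(ℓ_i−1) = 15−6 = 9; sign = (−1)^9 = -1.
Via Zolotarev, sign(π_{13}) = (13|15) = -1.

-1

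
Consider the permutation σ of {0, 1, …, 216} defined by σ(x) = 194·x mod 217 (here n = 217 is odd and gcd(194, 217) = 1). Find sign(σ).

Trace 132: π^k(132) = [132, 2, 171, 190, 187, 39, 188] for k=0..6.
Cycle lengths of π_194 on ℤ/217ℤ: [30, 30, 30, 30, 30, 30, 6, 5, 5, 5, 5, 5, 5, 1]; 14 cycles in total.
Σ(ℓ_i−1) = 217−14 = 203; sign = (−1)^203 = -1.

-1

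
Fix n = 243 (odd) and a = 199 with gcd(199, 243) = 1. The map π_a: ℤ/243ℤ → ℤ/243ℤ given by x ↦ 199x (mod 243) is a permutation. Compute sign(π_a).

Trace 226: π^k(226) = [226, 19, 136, 91, 127, 1, 199] for k=0..6.
Cycle type of π: 27×6 + 9×6 + 3×6 + 1×9; total 27 cycles.
27 cycles on 243: each ℓ→(−1)^(ℓ−1), product (−1)^216 = +1.

+1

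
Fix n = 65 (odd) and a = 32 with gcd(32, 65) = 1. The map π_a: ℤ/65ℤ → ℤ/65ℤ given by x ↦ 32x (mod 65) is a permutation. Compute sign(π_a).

Orbit of 61 under x↦32x: [61, 2, 64, 33, 16, 57, 4]… (length divides ord_65(32)).
Cycle lengths of π_32 on ℤ/65ℤ: [12, 12, 12, 12, 12, 4, 1]; 7 cycles in total.
n − c = 65 − 7 = 58; sign = (−1)^58 = +1.

+1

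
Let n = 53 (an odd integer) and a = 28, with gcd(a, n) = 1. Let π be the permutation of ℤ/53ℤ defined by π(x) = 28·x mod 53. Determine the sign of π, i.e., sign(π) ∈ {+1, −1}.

+1

Start at x=24: 24 → 36 → 1 → 28 → 42 → 10 → 15 → … (one orbit).
5 cycles of lengths [13, 13, 13, 13, 1].
sign(π) = (−1)^{n − #cycles} = (−1)^{53−5} = (−1)^48 = +1.
Check: (28/53) = +1 by Zolotarev.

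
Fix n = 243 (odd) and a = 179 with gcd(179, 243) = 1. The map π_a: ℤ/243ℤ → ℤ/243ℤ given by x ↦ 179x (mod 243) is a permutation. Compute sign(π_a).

Start at x=242: 242 → 64 → 35 → 190 → 233 → 154 → 107 → … (one orbit).
Cycle type of π: 54×3 + 18×3 + 6×3 + 2×4 + 1; total 14 cycles.
With 14 cycles on 243 points, sign = (−1)^{243−14} = -1.
(179|243)_J = -1 (Zolotarev's lemma cross-check).

-1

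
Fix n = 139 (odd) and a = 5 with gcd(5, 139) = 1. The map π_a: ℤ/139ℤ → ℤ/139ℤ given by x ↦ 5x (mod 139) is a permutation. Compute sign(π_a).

Orbit of 1 under x↦5x: [1, 5, 25, 125, 69, 67, 57]… (length divides ord_139(5)).
Cycle type of π: 69×2 + 1; total 3 cycles.
n − c = 139 − 3 = 136; sign = (−1)^136 = +1.
Via Zolotarev, sign(π_{5}) = (5|139) = +1.

+1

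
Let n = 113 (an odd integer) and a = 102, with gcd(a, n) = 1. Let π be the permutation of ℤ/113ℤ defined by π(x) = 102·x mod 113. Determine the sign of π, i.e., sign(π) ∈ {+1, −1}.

Start at x=4: 4 → 69 → 32 → 100 → 30 → 9 → 14 → … (one orbit).
Cycle type of π: 56×2 + 1; total 3 cycles.
n − c = 113 − 3 = 110; sign = (−1)^110 = +1.
Check: (102/113) = +1 by Zolotarev.

+1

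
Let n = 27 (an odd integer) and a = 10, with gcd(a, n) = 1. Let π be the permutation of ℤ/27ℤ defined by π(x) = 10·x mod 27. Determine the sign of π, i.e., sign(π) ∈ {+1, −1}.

Orbit of 19 under x↦10x: [19, 1, 10]… (length divides ord_27(10)).
15 cycles of lengths [3, 3, 3, 3, 3, 3, 1, 1, 1, 1, 1, 1, 1, 1, 1].
Σ(ℓ_i−1) = 27−15 = 12; sign = (−1)^12 = +1.

+1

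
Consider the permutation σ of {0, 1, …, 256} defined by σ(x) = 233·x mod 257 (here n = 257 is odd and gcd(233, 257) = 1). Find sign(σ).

-1

Trace 128: π^k(128) = [128, 12, 226, 230, 134, 125, 84] for k=0..6.
π_233 has 2 disjoint cycles with lengths [256, 1] on {0,…,256}.
n − c = 257 − 2 = 255; sign = (−1)^255 = -1.
The Jacobi symbol (233|257) = -1 (Zolotarev) agrees.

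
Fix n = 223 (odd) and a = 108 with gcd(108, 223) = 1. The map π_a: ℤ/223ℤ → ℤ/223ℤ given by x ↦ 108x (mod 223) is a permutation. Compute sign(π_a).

-1

Start at x=216: 216 → 136 → 193 → 105 → 190 → 4 → 209 → … (one orbit).
Cycle lengths of π_108 on ℤ/223ℤ: [74, 74, 74, 1]; 4 cycles in total.
4 cycles on 223: each ℓ→(−1)^(ℓ−1), product (−1)^219 = -1.
The Jacobi symbol (108|223) = -1 (Zolotarev) agrees.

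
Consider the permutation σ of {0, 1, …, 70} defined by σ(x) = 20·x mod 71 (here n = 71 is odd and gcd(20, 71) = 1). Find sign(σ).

Start at x=20: 20 → 45 → 48 → 37 → 30 → 32 → 1 → 20 (one orbit).
Cycle type of π: 7×10 + 1; total 11 cycles.
With 11 cycles on 71 points, sign = (−1)^{71−11} = +1.
(20|71)_J = +1 (Zolotarev's lemma cross-check).

+1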